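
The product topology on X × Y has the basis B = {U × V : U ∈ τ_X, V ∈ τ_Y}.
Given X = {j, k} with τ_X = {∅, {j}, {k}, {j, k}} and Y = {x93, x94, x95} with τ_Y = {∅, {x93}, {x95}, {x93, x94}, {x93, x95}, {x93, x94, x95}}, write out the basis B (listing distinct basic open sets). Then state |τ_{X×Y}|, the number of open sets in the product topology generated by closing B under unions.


Basis B = {∅ × ∅, {j} × {x93}, {j} × {x95}, {k} × {x93}, {k} × {x95}, {j} × {x93, x94}, {j} × {x93, x95}, {j, k} × {x93}, {j, k} × {x95}, {k} × {x93, x94}, {k} × {x93, x95}, {j} × {x93, x94, x95}, {k} × {x93, x94, x95}, {j, k} × {x93, x94}, {j, k} × {x93, x95}, {j, k} × {x93, x94, x95}}; |τ_{X×Y}| = 36.

Enumerate products U × V with U ∈ τ_X, V ∈ τ_Y (deduplicated):
  ∅ × ∅ = {} (∅)
  {j} × {x93} = {(j,x93)}
  {j} × {x95} = {(j,x95)}
  {k} × {x93} = {(k,x93)}
  {k} × {x95} = {(k,x95)}
  {j} × {x93, x94} = {(j,x93), (j,x94)}
  {j} × {x93, x95} = {(j,x93), (j,x95)}
  {j, k} × {x93} = {(j,x93), (k,x93)}
  {j, k} × {x95} = {(j,x95), (k,x95)}
  {k} × {x93, x94} = {(k,x93), (k,x94)}
  {k} × {x93, x95} = {(k,x93), (k,x95)}
  {j} × {x93, x94, x95} = {(j,x93), (j,x94), (j,x95)}
  {k} × {x93, x94, x95} = {(k,x93), (k,x94), (k,x95)}
  {j, k} × {x93, x94} = {(j,x93), (j,x94), (k,x93), (k,x94)}
  {j, k} × {x93, x95} = {(j,x93), (j,x95), (k,x93), (k,x95)}
  {j, k} × {x93, x94, x95} = {(j,x93), (j,x94), (j,x95), (k,x93), (k,x94), (k,x95)}
These 16 distinct sets form the basis B.
Close under arbitrary unions to get τ_{X×Y}; counting gives |τ_{X×Y}| = 36.


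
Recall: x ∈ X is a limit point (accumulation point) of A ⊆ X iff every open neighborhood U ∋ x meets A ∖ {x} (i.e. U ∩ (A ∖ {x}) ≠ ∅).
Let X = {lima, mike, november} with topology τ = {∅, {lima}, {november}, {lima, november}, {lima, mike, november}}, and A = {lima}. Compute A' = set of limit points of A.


A' = {mike}

For each x ∈ X, list the open sets U ∈ τ with x ∈ U, then check whether U ∩ (A ∖ {x}) ≠ ∅ for every such U.
  x = lima: open {lima} ∋ x has {lima} ∩ (A ∖ {lima}) = ∅, so x is NOT a limit point.
  x = mike: opens ∋ x are {lima, mike, november}; each meets A ∖ {mike}, so x IS a limit point.
  x = november: open {november} ∋ x has {november} ∩ (A ∖ {november}) = ∅, so x is NOT a limit point.
Collecting: A' = {mike}.


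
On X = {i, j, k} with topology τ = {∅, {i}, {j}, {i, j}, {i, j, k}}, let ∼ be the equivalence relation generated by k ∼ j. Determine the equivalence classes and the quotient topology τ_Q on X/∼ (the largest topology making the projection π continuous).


X/∼ = {[i], [j=k]}; |τ_Q| = 3.

Equivalence classes: [i], [j=k].
Quotient map π: X → X/∼ sends i ↦ [i], j ↦ [j=k], k ↦ [j=k].
For each subset V ⊆ X/∼, compute π^{-1}(V) ⊆ X and check whether π^{-1}(V) ∈ τ. V is open in τ_Q iff π^{-1}(V) ∈ τ.
  V = {}: π^{-1}(V) = ∅ ∈ τ ✓.
  V = {[i]}: π^{-1}(V) = {i} ∈ τ ✓.
  V = {[j=k]}: π^{-1}(V) = {j, k} ∉ τ ✗.
  V = {[i], [j=k]}: π^{-1}(V) = {i, j, k} ∈ τ ✓.
Open sets in the quotient: τ_Q = {{}, {[i]}, {[i], [j=k]}} (3 elements).


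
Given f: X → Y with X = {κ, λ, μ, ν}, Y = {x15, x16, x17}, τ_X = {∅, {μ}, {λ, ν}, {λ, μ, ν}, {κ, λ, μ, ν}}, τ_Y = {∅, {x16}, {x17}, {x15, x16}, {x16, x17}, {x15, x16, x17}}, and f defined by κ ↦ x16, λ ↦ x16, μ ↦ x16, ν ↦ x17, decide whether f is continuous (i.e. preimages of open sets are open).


f is NOT continuous.

Compute f^{-1}(U) for each U ∈ τ_Y:
  U = ∅: f^{-1}(U) = ∅ ∈ τ_X ✓.
  U = {x16}: f^{-1}(U) = {κ, λ, μ} ∉ τ_X ✗.
  U = {x17}: f^{-1}(U) = {ν} ∉ τ_X ✗.
  U = {x15, x16}: f^{-1}(U) = {κ, λ, μ} ∉ τ_X ✗.
  U = {x16, x17}: f^{-1}(U) = {κ, λ, μ, ν} ∈ τ_X ✓.
  U = {x15, x16, x17}: f^{-1}(U) = {κ, λ, μ, ν} ∈ τ_X ✓.
Found U = {x16} with f^{-1}(U) = {κ, λ, μ} not in τ_X. Therefore f is NOT continuous.


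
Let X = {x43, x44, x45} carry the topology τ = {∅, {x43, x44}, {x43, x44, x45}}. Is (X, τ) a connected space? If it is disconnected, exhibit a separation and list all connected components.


(X, τ) is connected.

Find clopen sets (U ∈ τ with X ∖ U ∈ τ):
  U = ∅, X ∖ U = {x43, x44, x45} — both open, so U is clopen.
  U = {x43, x44, x45}, X ∖ U = ∅ — both open, so U is clopen.
Only trivial clopens (∅ and X) exist, so (X, τ) is connected.
Compute connected components by grouping points that agree on all clopens:
  component: {x43, x44, x45}


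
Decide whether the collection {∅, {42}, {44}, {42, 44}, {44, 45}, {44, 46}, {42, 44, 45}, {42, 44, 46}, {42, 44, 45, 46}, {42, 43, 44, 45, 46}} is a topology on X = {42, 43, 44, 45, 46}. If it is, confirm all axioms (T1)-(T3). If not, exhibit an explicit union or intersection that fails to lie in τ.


τ is NOT a topology on X.

Axiom (T1): ∅ ∈ τ? Yes; X ∈ τ? Yes.
Axiom (T2/T3): check pairwise unions and intersections of members of τ.
Counterexample for (T2): {44, 45} ∪ {44, 46} = {44, 45, 46} ∉ τ. Therefore τ is NOT a topology.


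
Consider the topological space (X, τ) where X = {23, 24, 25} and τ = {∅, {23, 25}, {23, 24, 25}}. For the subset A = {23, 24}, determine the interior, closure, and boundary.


int(A) = ∅, cl(A) = {23, 24, 25}, ∂A = {23, 24, 25}.

Closed sets in (X, τ) are complements of opens:
  closed(X, τ) = {∅, {24}, {23, 24, 25}}.
int(A) = ⋃ {U ∈ τ : U ⊆ A}. Opens contained in A: ∅.
Taking the union of these: int(A) = ∅.
cl(A) = ⋂ {C closed : A ⊆ C}. Closed sets containing A: {23, 24, 25}.
Intersecting these: cl(A) = {23, 24, 25}.
∂A = cl(A) ∖ int(A) = {23, 24, 25} ∖ ∅ = {23, 24, 25}.


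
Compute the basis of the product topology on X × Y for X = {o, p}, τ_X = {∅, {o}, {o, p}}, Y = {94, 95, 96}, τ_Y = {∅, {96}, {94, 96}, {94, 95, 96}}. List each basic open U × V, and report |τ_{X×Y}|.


Basis B = {∅ × ∅, {o} × {96}, {o} × {94, 96}, {o, p} × {96}, {o} × {94, 95, 96}, {o, p} × {94, 96}, {o, p} × {94, 95, 96}}; |τ_{X×Y}| = 10.

Enumerate products U × V with U ∈ τ_X, V ∈ τ_Y (deduplicated):
  ∅ × ∅ = {} (∅)
  {o} × {96} = {(o,96)}
  {o} × {94, 96} = {(o,94), (o,96)}
  {o, p} × {96} = {(o,96), (p,96)}
  {o} × {94, 95, 96} = {(o,94), (o,95), (o,96)}
  {o, p} × {94, 96} = {(o,94), (o,96), (p,94), (p,96)}
  {o, p} × {94, 95, 96} = {(o,94), (o,95), (o,96), (p,94), (p,95), (p,96)}
These 7 distinct sets form the basis B.
Close under arbitrary unions to get τ_{X×Y}; counting gives |τ_{X×Y}| = 10.


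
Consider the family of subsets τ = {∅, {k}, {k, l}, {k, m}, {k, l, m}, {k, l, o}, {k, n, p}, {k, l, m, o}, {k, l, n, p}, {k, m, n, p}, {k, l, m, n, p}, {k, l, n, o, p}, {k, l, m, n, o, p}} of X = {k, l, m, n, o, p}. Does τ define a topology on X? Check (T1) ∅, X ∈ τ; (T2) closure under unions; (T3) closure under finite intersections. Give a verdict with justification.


τ IS a topology on X.

Axiom (T1): ∅ ∈ τ? Yes; X ∈ τ? Yes.
Axiom (T2/T3): check pairwise unions and intersections of members of τ.
All pairwise intersections and unions checked — each lies in τ. Therefore τ satisfies (T1), (T2), (T3): it IS a topology on X.


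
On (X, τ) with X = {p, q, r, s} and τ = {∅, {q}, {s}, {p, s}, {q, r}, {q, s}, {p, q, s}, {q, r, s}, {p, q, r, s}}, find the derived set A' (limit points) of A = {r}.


A' = ∅

For each x ∈ X, list the open sets U ∈ τ with x ∈ U, then check whether U ∩ (A ∖ {x}) ≠ ∅ for every such U.
  x = p: open {p, s} ∋ x has {p, s} ∩ (A ∖ {p}) = ∅, so x is NOT a limit point.
  x = q: open {q} ∋ x has {q} ∩ (A ∖ {q}) = ∅, so x is NOT a limit point.
  x = r: open {q, r} ∋ x has {q, r} ∩ (A ∖ {r}) = ∅, so x is NOT a limit point.
  x = s: open {s} ∋ x has {s} ∩ (A ∖ {s}) = ∅, so x is NOT a limit point.
Collecting: A' = ∅.


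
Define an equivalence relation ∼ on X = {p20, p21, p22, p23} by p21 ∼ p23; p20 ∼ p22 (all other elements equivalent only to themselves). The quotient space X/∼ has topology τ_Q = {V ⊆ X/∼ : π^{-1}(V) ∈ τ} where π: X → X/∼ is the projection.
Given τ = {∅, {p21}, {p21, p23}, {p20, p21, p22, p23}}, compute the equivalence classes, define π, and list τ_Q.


X/∼ = {[p20=p22], [p21=p23]}; |τ_Q| = 3.

Equivalence classes: [p20=p22], [p21=p23].
Quotient map π: X → X/∼ sends p20 ↦ [p20=p22], p21 ↦ [p21=p23], p22 ↦ [p20=p22], p23 ↦ [p21=p23].
For each subset V ⊆ X/∼, compute π^{-1}(V) ⊆ X and check whether π^{-1}(V) ∈ τ. V is open in τ_Q iff π^{-1}(V) ∈ τ.
  V = {}: π^{-1}(V) = ∅ ∈ τ ✓.
  V = {[p20=p22]}: π^{-1}(V) = {p20, p22} ∉ τ ✗.
  V = {[p21=p23]}: π^{-1}(V) = {p21, p23} ∈ τ ✓.
  V = {[p20=p22], [p21=p23]}: π^{-1}(V) = {p20, p21, p22, p23} ∈ τ ✓.
Open sets in the quotient: τ_Q = {{}, {[p21=p23]}, {[p20=p22], [p21=p23]}} (3 elements).


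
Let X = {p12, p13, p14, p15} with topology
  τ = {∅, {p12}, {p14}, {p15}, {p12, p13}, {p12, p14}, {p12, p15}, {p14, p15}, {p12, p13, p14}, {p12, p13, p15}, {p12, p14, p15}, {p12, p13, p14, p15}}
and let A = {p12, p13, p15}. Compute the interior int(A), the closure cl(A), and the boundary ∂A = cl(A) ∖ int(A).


int(A) = {p12, p13, p15}, cl(A) = {p12, p13, p15}, ∂A = ∅.

Closed sets in (X, τ) are complements of opens:
  closed(X, τ) = {∅, {p13}, {p14}, {p15}, {p12, p13}, {p13, p14}, {p13, p15}, {p14, p15}, {p12, p13, p14}, {p12, p13, p15}, {p13, p14, p15}, {p12, p13, p14, p15}}.
int(A) = ⋃ {U ∈ τ : U ⊆ A}. Opens contained in A: ∅, {p12}, {p15}, {p12, p13}, {p12, p15}, {p12, p13, p15}.
Taking the union of these: int(A) = {p12, p13, p15}.
cl(A) = ⋂ {C closed : A ⊆ C}. Closed sets containing A: {p12, p13, p15}, {p12, p13, p14, p15}.
Intersecting these: cl(A) = {p12, p13, p15}.
∂A = cl(A) ∖ int(A) = {p12, p13, p15} ∖ {p12, p13, p15} = ∅.


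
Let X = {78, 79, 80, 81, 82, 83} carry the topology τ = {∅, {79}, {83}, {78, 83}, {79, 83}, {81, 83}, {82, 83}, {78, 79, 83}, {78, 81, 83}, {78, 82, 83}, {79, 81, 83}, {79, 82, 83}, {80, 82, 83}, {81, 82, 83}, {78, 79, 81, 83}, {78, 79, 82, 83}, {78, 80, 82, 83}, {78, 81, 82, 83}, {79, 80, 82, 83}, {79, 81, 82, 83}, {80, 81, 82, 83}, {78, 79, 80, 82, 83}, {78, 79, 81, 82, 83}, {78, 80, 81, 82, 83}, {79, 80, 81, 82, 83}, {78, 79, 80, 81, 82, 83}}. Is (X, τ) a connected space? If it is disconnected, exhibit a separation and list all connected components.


(X, τ) is disconnected; components = [{79}, {78, 80, 81, 82, 83}].

Find clopen sets (U ∈ τ with X ∖ U ∈ τ):
  U = ∅, X ∖ U = {78, 79, 80, 81, 82, 83} — both open, so U is clopen.
  U = {79}, X ∖ U = {78, 80, 81, 82, 83} — both open, so U is clopen.
  U = {78, 80, 81, 82, 83}, X ∖ U = {79} — both open, so U is clopen.
  U = {78, 79, 80, 81, 82, 83}, X ∖ U = ∅ — both open, so U is clopen.
Nontrivial clopen(s) exist: e.g. {79}. So (X, τ) is disconnected.
Compute connected components by grouping points that agree on all clopens:
  component: {79}
  component: {78, 80, 81, 82, 83}


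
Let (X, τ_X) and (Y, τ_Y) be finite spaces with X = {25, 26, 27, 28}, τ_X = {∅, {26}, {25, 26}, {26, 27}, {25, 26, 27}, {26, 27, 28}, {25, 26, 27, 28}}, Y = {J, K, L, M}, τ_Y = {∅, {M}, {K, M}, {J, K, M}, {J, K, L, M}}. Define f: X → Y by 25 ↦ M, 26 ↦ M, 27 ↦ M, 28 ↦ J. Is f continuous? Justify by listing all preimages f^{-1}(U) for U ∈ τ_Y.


f IS continuous.

Compute f^{-1}(U) for each U ∈ τ_Y:
  U = ∅: f^{-1}(U) = ∅ ∈ τ_X ✓.
  U = {M}: f^{-1}(U) = {25, 26, 27} ∈ τ_X ✓.
  U = {K, M}: f^{-1}(U) = {25, 26, 27} ∈ τ_X ✓.
  U = {J, K, M}: f^{-1}(U) = {25, 26, 27, 28} ∈ τ_X ✓.
  U = {J, K, L, M}: f^{-1}(U) = {25, 26, 27, 28} ∈ τ_X ✓.
Every preimage lies in τ_X, so f IS continuous.


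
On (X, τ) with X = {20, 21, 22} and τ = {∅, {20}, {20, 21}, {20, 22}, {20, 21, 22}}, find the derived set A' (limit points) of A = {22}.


A' = ∅

For each x ∈ X, list the open sets U ∈ τ with x ∈ U, then check whether U ∩ (A ∖ {x}) ≠ ∅ for every such U.
  x = 20: open {20} ∋ x has {20} ∩ (A ∖ {20}) = ∅, so x is NOT a limit point.
  x = 21: open {20, 21} ∋ x has {20, 21} ∩ (A ∖ {21}) = ∅, so x is NOT a limit point.
  x = 22: open {20, 22} ∋ x has {20, 22} ∩ (A ∖ {22}) = ∅, so x is NOT a limit point.
Collecting: A' = ∅.


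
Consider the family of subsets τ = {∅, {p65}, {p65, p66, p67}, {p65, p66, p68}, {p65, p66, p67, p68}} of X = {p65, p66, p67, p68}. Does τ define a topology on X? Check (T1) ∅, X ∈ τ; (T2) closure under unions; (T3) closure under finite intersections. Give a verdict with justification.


τ is NOT a topology on X.

Axiom (T1): ∅ ∈ τ? Yes; X ∈ τ? Yes.
Axiom (T2/T3): check pairwise unions and intersections of members of τ.
Counterexample for (T3): {p65, p66, p67} ∩ {p65, p66, p68} = {p65, p66} ∉ τ. Therefore τ is NOT a topology.


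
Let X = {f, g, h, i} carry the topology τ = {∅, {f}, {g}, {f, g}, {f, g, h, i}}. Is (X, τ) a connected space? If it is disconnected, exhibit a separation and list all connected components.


(X, τ) is connected.

Find clopen sets (U ∈ τ with X ∖ U ∈ τ):
  U = ∅, X ∖ U = {f, g, h, i} — both open, so U is clopen.
  U = {f, g, h, i}, X ∖ U = ∅ — both open, so U is clopen.
Only trivial clopens (∅ and X) exist, so (X, τ) is connected.
Compute connected components by grouping points that agree on all clopens:
  component: {f, g, h, i}


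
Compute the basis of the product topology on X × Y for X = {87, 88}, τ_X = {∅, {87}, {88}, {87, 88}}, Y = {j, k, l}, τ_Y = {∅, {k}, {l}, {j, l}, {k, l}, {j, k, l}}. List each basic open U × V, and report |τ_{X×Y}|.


Basis B = {∅ × ∅, {87} × {k}, {87} × {l}, {88} × {k}, {88} × {l}, {87} × {j, l}, {87} × {k, l}, {87, 88} × {k}, {87, 88} × {l}, {88} × {j, l}, {88} × {k, l}, {87} × {j, k, l}, {88} × {j, k, l}, {87, 88} × {j, l}, {87, 88} × {k, l}, {87, 88} × {j, k, l}}; |τ_{X×Y}| = 36.

Enumerate products U × V with U ∈ τ_X, V ∈ τ_Y (deduplicated):
  ∅ × ∅ = {} (∅)
  {87} × {k} = {(87,k)}
  {87} × {l} = {(87,l)}
  {88} × {k} = {(88,k)}
  {88} × {l} = {(88,l)}
  {87} × {j, l} = {(87,j), (87,l)}
  {87} × {k, l} = {(87,k), (87,l)}
  {87, 88} × {k} = {(87,k), (88,k)}
  {87, 88} × {l} = {(87,l), (88,l)}
  {88} × {j, l} = {(88,j), (88,l)}
  {88} × {k, l} = {(88,k), (88,l)}
  {87} × {j, k, l} = {(87,j), (87,k), (87,l)}
  {88} × {j, k, l} = {(88,j), (88,k), (88,l)}
  {87, 88} × {j, l} = {(87,j), (87,l), (88,j), (88,l)}
  {87, 88} × {k, l} = {(87,k), (87,l), (88,k), (88,l)}
  {87, 88} × {j, k, l} = {(87,j), (87,k), (87,l), (88,j), (88,k), (88,l)}
These 16 distinct sets form the basis B.
Close under arbitrary unions to get τ_{X×Y}; counting gives |τ_{X×Y}| = 36.


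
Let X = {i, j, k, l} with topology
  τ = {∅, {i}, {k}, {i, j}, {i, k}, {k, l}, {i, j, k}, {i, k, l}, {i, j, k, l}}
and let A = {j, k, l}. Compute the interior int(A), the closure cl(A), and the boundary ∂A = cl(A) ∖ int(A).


int(A) = {k, l}, cl(A) = {j, k, l}, ∂A = {j}.

Closed sets in (X, τ) are complements of opens:
  closed(X, τ) = {∅, {j}, {l}, {i, j}, {j, l}, {k, l}, {i, j, l}, {j, k, l}, {i, j, k, l}}.
int(A) = ⋃ {U ∈ τ : U ⊆ A}. Opens contained in A: ∅, {k}, {k, l}.
Taking the union of these: int(A) = {k, l}.
cl(A) = ⋂ {C closed : A ⊆ C}. Closed sets containing A: {j, k, l}, {i, j, k, l}.
Intersecting these: cl(A) = {j, k, l}.
∂A = cl(A) ∖ int(A) = {j, k, l} ∖ {k, l} = {j}.


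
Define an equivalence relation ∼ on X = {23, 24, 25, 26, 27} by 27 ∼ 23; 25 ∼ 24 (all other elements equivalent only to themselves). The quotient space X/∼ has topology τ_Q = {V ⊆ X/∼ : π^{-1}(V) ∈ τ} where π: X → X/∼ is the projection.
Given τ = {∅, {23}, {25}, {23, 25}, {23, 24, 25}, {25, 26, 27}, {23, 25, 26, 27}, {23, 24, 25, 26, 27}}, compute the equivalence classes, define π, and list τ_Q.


X/∼ = {[23=27], [24=25], [26]}; |τ_Q| = 2.

Equivalence classes: [23=27], [24=25], [26].
Quotient map π: X → X/∼ sends 23 ↦ [23=27], 24 ↦ [24=25], 25 ↦ [24=25], 26 ↦ [26], 27 ↦ [23=27].
For each subset V ⊆ X/∼, compute π^{-1}(V) ⊆ X and check whether π^{-1}(V) ∈ τ. V is open in τ_Q iff π^{-1}(V) ∈ τ.
  V = {}: π^{-1}(V) = ∅ ∈ τ ✓.
  V = {[23=27]}: π^{-1}(V) = {23, 27} ∉ τ ✗.
  V = {[24=25]}: π^{-1}(V) = {24, 25} ∉ τ ✗.
  V = {[23=27], [24=25]}: π^{-1}(V) = {23, 24, 25, 27} ∉ τ ✗.
  V = {[26]}: π^{-1}(V) = {26} ∉ τ ✗.
  V = {[23=27], [26]}: π^{-1}(V) = {23, 26, 27} ∉ τ ✗.
  V = {[24=25], [26]}: π^{-1}(V) = {24, 25, 26} ∉ τ ✗.
  V = {[23=27], [24=25], [26]}: π^{-1}(V) = {23, 24, 25, 26, 27} ∈ τ ✓.
Open sets in the quotient: τ_Q = {{}, {[23=27], [24=25], [26]}} (2 elements).


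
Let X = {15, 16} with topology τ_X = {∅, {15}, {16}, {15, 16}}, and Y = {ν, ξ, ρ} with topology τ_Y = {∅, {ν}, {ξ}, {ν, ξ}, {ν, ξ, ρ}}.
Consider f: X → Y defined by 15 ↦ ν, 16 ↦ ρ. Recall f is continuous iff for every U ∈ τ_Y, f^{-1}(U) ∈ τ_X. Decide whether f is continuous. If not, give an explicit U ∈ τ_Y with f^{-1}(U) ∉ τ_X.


f IS continuous.

Compute f^{-1}(U) for each U ∈ τ_Y:
  U = ∅: f^{-1}(U) = ∅ ∈ τ_X ✓.
  U = {ν}: f^{-1}(U) = {15} ∈ τ_X ✓.
  U = {ξ}: f^{-1}(U) = ∅ ∈ τ_X ✓.
  U = {ν, ξ}: f^{-1}(U) = {15} ∈ τ_X ✓.
  U = {ν, ξ, ρ}: f^{-1}(U) = {15, 16} ∈ τ_X ✓.
Every preimage lies in τ_X, so f IS continuous.


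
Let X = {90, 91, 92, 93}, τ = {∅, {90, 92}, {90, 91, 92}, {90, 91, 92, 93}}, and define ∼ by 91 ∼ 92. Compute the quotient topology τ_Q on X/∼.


X/∼ = {[90], [91=92], [93]}; |τ_Q| = 3.

Equivalence classes: [90], [91=92], [93].
Quotient map π: X → X/∼ sends 90 ↦ [90], 91 ↦ [91=92], 92 ↦ [91=92], 93 ↦ [93].
For each subset V ⊆ X/∼, compute π^{-1}(V) ⊆ X and check whether π^{-1}(V) ∈ τ. V is open in τ_Q iff π^{-1}(V) ∈ τ.
  V = {}: π^{-1}(V) = ∅ ∈ τ ✓.
  V = {[90]}: π^{-1}(V) = {90} ∉ τ ✗.
  V = {[91=92]}: π^{-1}(V) = {91, 92} ∉ τ ✗.
  V = {[90], [91=92]}: π^{-1}(V) = {90, 91, 92} ∈ τ ✓.
  V = {[93]}: π^{-1}(V) = {93} ∉ τ ✗.
  V = {[90], [93]}: π^{-1}(V) = {90, 93} ∉ τ ✗.
  V = {[91=92], [93]}: π^{-1}(V) = {91, 92, 93} ∉ τ ✗.
  V = {[90], [91=92], [93]}: π^{-1}(V) = {90, 91, 92, 93} ∈ τ ✓.
Open sets in the quotient: τ_Q = {{}, {[90], [91=92]}, {[90], [91=92], [93]}} (3 elements).


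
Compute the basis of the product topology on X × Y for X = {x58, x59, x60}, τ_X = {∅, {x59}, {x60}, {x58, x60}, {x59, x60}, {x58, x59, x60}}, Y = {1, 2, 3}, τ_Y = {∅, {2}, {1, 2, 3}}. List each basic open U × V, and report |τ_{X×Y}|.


Basis B = {∅ × ∅, {x59} × {2}, {x60} × {2}, {x58, x60} × {2}, {x59, x60} × {2}, {x58, x59, x60} × {2}, {x59} × {1, 2, 3}, {x60} × {1, 2, 3}, {x58, x60} × {1, 2, 3}, {x59, x60} × {1, 2, 3}, {x58, x59, x60} × {1, 2, 3}}; |τ_{X×Y}| = 18.

Enumerate products U × V with U ∈ τ_X, V ∈ τ_Y (deduplicated):
  ∅ × ∅ = {} (∅)
  {x59} × {2} = {(x59,2)}
  {x60} × {2} = {(x60,2)}
  {x58, x60} × {2} = {(x58,2), (x60,2)}
  {x59, x60} × {2} = {(x59,2), (x60,2)}
  {x58, x59, x60} × {2} = {(x58,2), (x59,2), (x60,2)}
  {x59} × {1, 2, 3} = {(x59,1), (x59,2), (x59,3)}
  {x60} × {1, 2, 3} = {(x60,1), (x60,2), (x60,3)}
  {x58, x60} × {1, 2, 3} = {(x58,1), (x58,2), (x58,3), (x60,1), (x60,2), (x60,3)}
  {x59, x60} × {1, 2, 3} = {(x59,1), (x59,2), (x59,3), (x60,1), (x60,2), (x60,3)}
  {x58, x59, x60} × {1, 2, 3} = {(x58,1), (x58,2), (x58,3), (x59,1), (x59,2), (x59,3), (x60,1), (x60,2), (x60,3)}
These 11 distinct sets form the basis B.
Close under arbitrary unions to get τ_{X×Y}; counting gives |τ_{X×Y}| = 18.


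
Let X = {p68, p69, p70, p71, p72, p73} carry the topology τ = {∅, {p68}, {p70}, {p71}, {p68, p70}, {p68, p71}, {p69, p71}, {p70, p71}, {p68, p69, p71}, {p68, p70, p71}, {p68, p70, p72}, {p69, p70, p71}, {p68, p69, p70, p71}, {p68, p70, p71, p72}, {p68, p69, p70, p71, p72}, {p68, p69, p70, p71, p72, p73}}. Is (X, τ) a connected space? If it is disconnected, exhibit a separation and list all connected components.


(X, τ) is connected.

Find clopen sets (U ∈ τ with X ∖ U ∈ τ):
  U = ∅, X ∖ U = {p68, p69, p70, p71, p72, p73} — both open, so U is clopen.
  U = {p68, p69, p70, p71, p72, p73}, X ∖ U = ∅ — both open, so U is clopen.
Only trivial clopens (∅ and X) exist, so (X, τ) is connected.
Compute connected components by grouping points that agree on all clopens:
  component: {p68, p69, p70, p71, p72, p73}


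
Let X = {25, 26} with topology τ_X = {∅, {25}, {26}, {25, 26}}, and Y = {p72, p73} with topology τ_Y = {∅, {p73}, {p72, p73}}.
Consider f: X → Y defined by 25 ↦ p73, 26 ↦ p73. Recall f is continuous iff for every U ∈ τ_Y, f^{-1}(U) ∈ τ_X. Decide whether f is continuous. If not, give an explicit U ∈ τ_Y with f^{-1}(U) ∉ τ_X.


f IS continuous.

Compute f^{-1}(U) for each U ∈ τ_Y:
  U = ∅: f^{-1}(U) = ∅ ∈ τ_X ✓.
  U = {p73}: f^{-1}(U) = {25, 26} ∈ τ_X ✓.
  U = {p72, p73}: f^{-1}(U) = {25, 26} ∈ τ_X ✓.
Every preimage lies in τ_X, so f IS continuous.


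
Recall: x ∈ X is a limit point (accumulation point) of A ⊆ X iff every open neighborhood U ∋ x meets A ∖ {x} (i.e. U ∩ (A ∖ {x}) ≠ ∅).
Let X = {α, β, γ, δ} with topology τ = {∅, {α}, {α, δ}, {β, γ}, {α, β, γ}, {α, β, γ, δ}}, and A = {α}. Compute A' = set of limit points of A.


A' = {δ}

For each x ∈ X, list the open sets U ∈ τ with x ∈ U, then check whether U ∩ (A ∖ {x}) ≠ ∅ for every such U.
  x = α: open {α} ∋ x has {α} ∩ (A ∖ {α}) = ∅, so x is NOT a limit point.
  x = β: open {β, γ} ∋ x has {β, γ} ∩ (A ∖ {β}) = ∅, so x is NOT a limit point.
  x = γ: open {β, γ} ∋ x has {β, γ} ∩ (A ∖ {γ}) = ∅, so x is NOT a limit point.
  x = δ: opens ∋ x are {α, δ}, {α, β, γ, δ}; each meets A ∖ {δ}, so x IS a limit point.
Collecting: A' = {δ}.


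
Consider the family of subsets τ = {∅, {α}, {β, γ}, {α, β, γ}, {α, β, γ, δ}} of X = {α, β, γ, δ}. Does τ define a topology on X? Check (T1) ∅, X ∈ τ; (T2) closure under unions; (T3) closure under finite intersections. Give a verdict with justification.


τ IS a topology on X.

Axiom (T1): ∅ ∈ τ? Yes; X ∈ τ? Yes.
Axiom (T2/T3): check pairwise unions and intersections of members of τ.
All pairwise intersections and unions checked — each lies in τ. Therefore τ satisfies (T1), (T2), (T3): it IS a topology on X.


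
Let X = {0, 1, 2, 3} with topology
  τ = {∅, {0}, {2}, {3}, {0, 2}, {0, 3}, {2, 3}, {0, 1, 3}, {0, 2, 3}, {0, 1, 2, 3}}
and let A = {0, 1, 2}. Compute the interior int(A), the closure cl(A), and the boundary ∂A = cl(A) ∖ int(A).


int(A) = {0, 2}, cl(A) = {0, 1, 2}, ∂A = {1}.

Closed sets in (X, τ) are complements of opens:
  closed(X, τ) = {∅, {1}, {2}, {0, 1}, {1, 2}, {1, 3}, {0, 1, 2}, {0, 1, 3}, {1, 2, 3}, {0, 1, 2, 3}}.
int(A) = ⋃ {U ∈ τ : U ⊆ A}. Opens contained in A: ∅, {0}, {2}, {0, 2}.
Taking the union of these: int(A) = {0, 2}.
cl(A) = ⋂ {C closed : A ⊆ C}. Closed sets containing A: {0, 1, 2}, {0, 1, 2, 3}.
Intersecting these: cl(A) = {0, 1, 2}.
∂A = cl(A) ∖ int(A) = {0, 1, 2} ∖ {0, 2} = {1}.


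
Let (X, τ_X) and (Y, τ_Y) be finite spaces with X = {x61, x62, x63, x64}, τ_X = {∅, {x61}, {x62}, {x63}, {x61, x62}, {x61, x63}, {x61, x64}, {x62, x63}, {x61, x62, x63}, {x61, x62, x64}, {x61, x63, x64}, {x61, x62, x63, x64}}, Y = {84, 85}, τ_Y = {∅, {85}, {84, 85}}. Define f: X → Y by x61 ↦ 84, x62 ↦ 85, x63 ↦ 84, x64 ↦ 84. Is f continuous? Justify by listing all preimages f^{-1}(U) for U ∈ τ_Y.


f IS continuous.

Compute f^{-1}(U) for each U ∈ τ_Y:
  U = ∅: f^{-1}(U) = ∅ ∈ τ_X ✓.
  U = {85}: f^{-1}(U) = {x62} ∈ τ_X ✓.
  U = {84, 85}: f^{-1}(U) = {x61, x62, x63, x64} ∈ τ_X ✓.
Every preimage lies in τ_X, so f IS continuous.


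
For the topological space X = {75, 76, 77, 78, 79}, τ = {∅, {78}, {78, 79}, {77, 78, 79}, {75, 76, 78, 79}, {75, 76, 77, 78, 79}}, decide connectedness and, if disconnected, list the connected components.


(X, τ) is connected.

Find clopen sets (U ∈ τ with X ∖ U ∈ τ):
  U = ∅, X ∖ U = {75, 76, 77, 78, 79} — both open, so U is clopen.
  U = {75, 76, 77, 78, 79}, X ∖ U = ∅ — both open, so U is clopen.
Only trivial clopens (∅ and X) exist, so (X, τ) is connected.
Compute connected components by grouping points that agree on all clopens:
  component: {75, 76, 77, 78, 79}


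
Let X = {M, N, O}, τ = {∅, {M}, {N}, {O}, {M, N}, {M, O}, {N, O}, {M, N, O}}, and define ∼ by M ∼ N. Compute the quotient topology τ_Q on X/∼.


X/∼ = {[M=N], [O]}; |τ_Q| = 4.

Equivalence classes: [M=N], [O].
Quotient map π: X → X/∼ sends M ↦ [M=N], N ↦ [M=N], O ↦ [O].
For each subset V ⊆ X/∼, compute π^{-1}(V) ⊆ X and check whether π^{-1}(V) ∈ τ. V is open in τ_Q iff π^{-1}(V) ∈ τ.
  V = {}: π^{-1}(V) = ∅ ∈ τ ✓.
  V = {[M=N]}: π^{-1}(V) = {M, N} ∈ τ ✓.
  V = {[O]}: π^{-1}(V) = {O} ∈ τ ✓.
  V = {[M=N], [O]}: π^{-1}(V) = {M, N, O} ∈ τ ✓.
Open sets in the quotient: τ_Q = {{}, {[M=N]}, {[O]}, {[M=N], [O]}} (4 elements).


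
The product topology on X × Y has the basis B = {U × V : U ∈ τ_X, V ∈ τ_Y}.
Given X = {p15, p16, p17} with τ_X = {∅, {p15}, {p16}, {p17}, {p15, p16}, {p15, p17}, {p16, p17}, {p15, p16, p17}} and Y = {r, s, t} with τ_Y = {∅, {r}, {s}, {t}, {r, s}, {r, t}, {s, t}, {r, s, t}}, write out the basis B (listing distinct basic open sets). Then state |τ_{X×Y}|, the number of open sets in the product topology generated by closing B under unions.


Basis B = {∅ × ∅, {p15} × {r}, {p15} × {s}, {p15} × {t}, {p16} × {r}, {p16} × {s}, {p16} × {t}, {p17} × {r}, {p17} × {s}, {p17} × {t}, {p15} × {r, s}, {p15} × {r, t}, {p15, p16} × {r}, {p15, p17} × {r}, {p15} × {s, t}, {p15, p16} × {s}, {p15, p17} × {s}, {p15, p16} × {t}, {p15, p17} × {t}, {p16} × {r, s}, {p16} × {r, t}, {p16, p17} × {r}, {p16} × {s, t}, {p16, p17} × {s}, {p16, p17} × {t}, {p17} × {r, s}, {p17} × {r, t}, {p17} × {s, t}, {p15} × {r, s, t}, {p15, p16, p17} × {r}, {p15, p16, p17} × {s}, {p15, p16, p17} × {t}, {p16} × {r, s, t}, {p17} × {r, s, t}, {p15, p16} × {r, s}, {p15, p17} × {r, s}, {p15, p16} × {r, t}, {p15, p17} × {r, t}, {p15, p16} × {s, t}, {p15, p17} × {s, t}, {p16, p17} × {r, s}, {p16, p17} × {r, t}, {p16, p17} × {s, t}, {p15, p16} × {r, s, t}, {p15, p17} × {r, s, t}, {p15, p16, p17} × {r, s}, {p15, p16, p17} × {r, t}, {p15, p16, p17} × {s, t}, {p16, p17} × {r, s, t}, {p15, p16, p17} × {r, s, t}}; |τ_{X×Y}| = 512.

Enumerate products U × V with U ∈ τ_X, V ∈ τ_Y (deduplicated):
  ∅ × ∅ = {} (∅)
  {p15} × {r} = {(p15,r)}
  {p15} × {s} = {(p15,s)}
  {p15} × {t} = {(p15,t)}
  {p16} × {r} = {(p16,r)}
  {p16} × {s} = {(p16,s)}
  {p16} × {t} = {(p16,t)}
  {p17} × {r} = {(p17,r)}
  {p17} × {s} = {(p17,s)}
  {p17} × {t} = {(p17,t)}
  {p15} × {r, s} = {(p15,r), (p15,s)}
  {p15} × {r, t} = {(p15,r), (p15,t)}
  {p15, p16} × {r} = {(p15,r), (p16,r)}
  {p15, p17} × {r} = {(p15,r), (p17,r)}
  {p15} × {s, t} = {(p15,s), (p15,t)}
  {p15, p16} × {s} = {(p15,s), (p16,s)}
  {p15, p17} × {s} = {(p15,s), (p17,s)}
  {p15, p16} × {t} = {(p15,t), (p16,t)}
  {p15, p17} × {t} = {(p15,t), (p17,t)}
  {p16} × {r, s} = {(p16,r), (p16,s)}
  {p16} × {r, t} = {(p16,r), (p16,t)}
  {p16, p17} × {r} = {(p16,r), (p17,r)}
  {p16} × {s, t} = {(p16,s), (p16,t)}
  {p16, p17} × {s} = {(p16,s), (p17,s)}
  {p16, p17} × {t} = {(p16,t), (p17,t)}
  {p17} × {r, s} = {(p17,r), (p17,s)}
  {p17} × {r, t} = {(p17,r), (p17,t)}
  {p17} × {s, t} = {(p17,s), (p17,t)}
  {p15} × {r, s, t} = {(p15,r), (p15,s), (p15,t)}
  {p15, p16, p17} × {r} = {(p15,r), (p16,r), (p17,r)}
  {p15, p16, p17} × {s} = {(p15,s), (p16,s), (p17,s)}
  {p15, p16, p17} × {t} = {(p15,t), (p16,t), (p17,t)}
  {p16} × {r, s, t} = {(p16,r), (p16,s), (p16,t)}
  {p17} × {r, s, t} = {(p17,r), (p17,s), (p17,t)}
  {p15, p16} × {r, s} = {(p15,r), (p15,s), (p16,r), (p16,s)}
  {p15, p17} × {r, s} = {(p15,r), (p15,s), (p17,r), (p17,s)}
  {p15, p16} × {r, t} = {(p15,r), (p15,t), (p16,r), (p16,t)}
  {p15, p17} × {r, t} = {(p15,r), (p15,t), (p17,r), (p17,t)}
  {p15, p16} × {s, t} = {(p15,s), (p15,t), (p16,s), (p16,t)}
  {p15, p17} × {s, t} = {(p15,s), (p15,t), (p17,s), (p17,t)}
  {p16, p17} × {r, s} = {(p16,r), (p16,s), (p17,r), (p17,s)}
  {p16, p17} × {r, t} = {(p16,r), (p16,t), (p17,r), (p17,t)}
  {p16, p17} × {s, t} = {(p16,s), (p16,t), (p17,s), (p17,t)}
  {p15, p16} × {r, s, t} = {(p15,r), (p15,s), (p15,t), (p16,r), (p16,s), (p16,t)}
  {p15, p17} × {r, s, t} = {(p15,r), (p15,s), (p15,t), (p17,r), (p17,s), (p17,t)}
  {p15, p16, p17} × {r, s} = {(p15,r), (p15,s), (p16,r), (p16,s), (p17,r), (p17,s)}
  {p15, p16, p17} × {r, t} = {(p15,r), (p15,t), (p16,r), (p16,t), (p17,r), (p17,t)}
  {p15, p16, p17} × {s, t} = {(p15,s), (p15,t), (p16,s), (p16,t), (p17,s), (p17,t)}
  {p16, p17} × {r, s, t} = {(p16,r), (p16,s), (p16,t), (p17,r), (p17,s), (p17,t)}
  {p15, p16, p17} × {r, s, t} = {(p15,r), (p15,s), (p15,t), (p16,r), (p16,s), (p16,t), (p17,r), (p17,s), (p17,t)}
These 50 distinct sets form the basis B.
Close under arbitrary unions to get τ_{X×Y}; counting gives |τ_{X×Y}| = 512.


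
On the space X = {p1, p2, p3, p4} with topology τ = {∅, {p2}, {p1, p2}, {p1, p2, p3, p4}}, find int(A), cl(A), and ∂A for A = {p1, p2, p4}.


int(A) = {p1, p2}, cl(A) = {p1, p2, p3, p4}, ∂A = {p3, p4}.

Closed sets in (X, τ) are complements of opens:
  closed(X, τ) = {∅, {p3, p4}, {p1, p3, p4}, {p1, p2, p3, p4}}.
int(A) = ⋃ {U ∈ τ : U ⊆ A}. Opens contained in A: ∅, {p2}, {p1, p2}.
Taking the union of these: int(A) = {p1, p2}.
cl(A) = ⋂ {C closed : A ⊆ C}. Closed sets containing A: {p1, p2, p3, p4}.
Intersecting these: cl(A) = {p1, p2, p3, p4}.
∂A = cl(A) ∖ int(A) = {p1, p2, p3, p4} ∖ {p1, p2} = {p3, p4}.


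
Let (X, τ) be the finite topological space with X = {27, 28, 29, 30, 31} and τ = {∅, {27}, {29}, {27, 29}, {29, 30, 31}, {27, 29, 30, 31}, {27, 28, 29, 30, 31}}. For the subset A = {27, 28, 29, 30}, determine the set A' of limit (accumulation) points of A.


A' = {28, 30, 31}

For each x ∈ X, list the open sets U ∈ τ with x ∈ U, then check whether U ∩ (A ∖ {x}) ≠ ∅ for every such U.
  x = 27: open {27} ∋ x has {27} ∩ (A ∖ {27}) = ∅, so x is NOT a limit point.
  x = 28: opens ∋ x are {27, 28, 29, 30, 31}; each meets A ∖ {28}, so x IS a limit point.
  x = 29: open {29} ∋ x has {29} ∩ (A ∖ {29}) = ∅, so x is NOT a limit point.
  x = 30: opens ∋ x are {29, 30, 31}, {27, 29, 30, 31}, {27, 28, 29, 30, 31}; each meets A ∖ {30}, so x IS a limit point.
  x = 31: opens ∋ x are {29, 30, 31}, {27, 29, 30, 31}, {27, 28, 29, 30, 31}; each meets A ∖ {31}, so x IS a limit point.
Collecting: A' = {28, 30, 31}.


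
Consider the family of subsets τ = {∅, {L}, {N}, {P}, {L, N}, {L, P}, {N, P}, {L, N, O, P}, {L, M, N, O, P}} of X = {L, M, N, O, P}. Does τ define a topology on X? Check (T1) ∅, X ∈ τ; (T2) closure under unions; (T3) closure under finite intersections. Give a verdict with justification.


τ is NOT a topology on X.

Axiom (T1): ∅ ∈ τ? Yes; X ∈ τ? Yes.
Axiom (T2/T3): check pairwise unions and intersections of members of τ.
Counterexample for (T2): {L} ∪ {N, P} = {L, N, P} ∉ τ. Therefore τ is NOT a topology.


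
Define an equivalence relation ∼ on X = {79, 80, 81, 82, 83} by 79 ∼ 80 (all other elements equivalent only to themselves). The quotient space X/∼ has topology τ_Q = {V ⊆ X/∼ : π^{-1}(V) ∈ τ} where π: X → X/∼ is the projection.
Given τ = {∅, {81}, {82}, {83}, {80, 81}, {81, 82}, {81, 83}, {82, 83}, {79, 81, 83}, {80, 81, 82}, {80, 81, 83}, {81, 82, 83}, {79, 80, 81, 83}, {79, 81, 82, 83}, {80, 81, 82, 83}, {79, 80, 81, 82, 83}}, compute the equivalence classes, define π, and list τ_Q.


X/∼ = {[79=80], [81], [82], [83]}; |τ_Q| = 10.

Equivalence classes: [79=80], [81], [82], [83].
Quotient map π: X → X/∼ sends 79 ↦ [79=80], 80 ↦ [79=80], 81 ↦ [81], 82 ↦ [82], 83 ↦ [83].
For each subset V ⊆ X/∼, compute π^{-1}(V) ⊆ X and check whether π^{-1}(V) ∈ τ. V is open in τ_Q iff π^{-1}(V) ∈ τ.
  V = {}: π^{-1}(V) = ∅ ∈ τ ✓.
  V = {[79=80]}: π^{-1}(V) = {79, 80} ∉ τ ✗.
  V = {[81]}: π^{-1}(V) = {81} ∈ τ ✓.
  V = {[79=80], [81]}: π^{-1}(V) = {79, 80, 81} ∉ τ ✗.
  V = {[82]}: π^{-1}(V) = {82} ∈ τ ✓.
  V = {[79=80], [82]}: π^{-1}(V) = {79, 80, 82} ∉ τ ✗.
  V = {[81], [82]}: π^{-1}(V) = {81, 82} ∈ τ ✓.
  V = {[79=80], [81], [82]}: π^{-1}(V) = {79, 80, 81, 82} ∉ τ ✗.
  V = {[83]}: π^{-1}(V) = {83} ∈ τ ✓.
  V = {[79=80], [83]}: π^{-1}(V) = {79, 80, 83} ∉ τ ✗.
  V = {[81], [83]}: π^{-1}(V) = {81, 83} ∈ τ ✓.
  V = {[79=80], [81], [83]}: π^{-1}(V) = {79, 80, 81, 83} ∈ τ ✓.
  V = {[82], [83]}: π^{-1}(V) = {82, 83} ∈ τ ✓.
  V = {[79=80], [82], [83]}: π^{-1}(V) = {79, 80, 82, 83} ∉ τ ✗.
  V = {[81], [82], [83]}: π^{-1}(V) = {81, 82, 83} ∈ τ ✓.
  V = {[79=80], [81], [82], [83]}: π^{-1}(V) = {79, 80, 81, 82, 83} ∈ τ ✓.
Open sets in the quotient: τ_Q = {{}, {[81]}, {[82]}, {[81], [82]}, {[83]}, {[81], [83]}, {[79=80], [81], [83]}, {[82], [83]}, {[81], [82], [83]}, {[79=80], [81], [82], [83]}} (10 elements).


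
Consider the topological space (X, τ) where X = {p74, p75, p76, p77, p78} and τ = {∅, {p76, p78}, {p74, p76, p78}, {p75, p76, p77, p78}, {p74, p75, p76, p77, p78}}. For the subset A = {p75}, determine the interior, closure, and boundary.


int(A) = ∅, cl(A) = {p75, p77}, ∂A = {p75, p77}.

Closed sets in (X, τ) are complements of opens:
  closed(X, τ) = {∅, {p74}, {p75, p77}, {p74, p75, p77}, {p74, p75, p76, p77, p78}}.
int(A) = ⋃ {U ∈ τ : U ⊆ A}. Opens contained in A: ∅.
Taking the union of these: int(A) = ∅.
cl(A) = ⋂ {C closed : A ⊆ C}. Closed sets containing A: {p75, p77}, {p74, p75, p77}, {p74, p75, p76, p77, p78}.
Intersecting these: cl(A) = {p75, p77}.
∂A = cl(A) ∖ int(A) = {p75, p77} ∖ ∅ = {p75, p77}.


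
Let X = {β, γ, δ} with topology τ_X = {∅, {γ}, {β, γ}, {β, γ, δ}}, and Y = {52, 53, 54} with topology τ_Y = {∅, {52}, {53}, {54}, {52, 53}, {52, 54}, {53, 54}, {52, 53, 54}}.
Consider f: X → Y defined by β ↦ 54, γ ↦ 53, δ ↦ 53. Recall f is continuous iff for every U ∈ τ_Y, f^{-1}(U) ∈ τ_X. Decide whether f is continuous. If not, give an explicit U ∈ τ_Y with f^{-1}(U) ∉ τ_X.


f is NOT continuous.

Compute f^{-1}(U) for each U ∈ τ_Y:
  U = ∅: f^{-1}(U) = ∅ ∈ τ_X ✓.
  U = {52}: f^{-1}(U) = ∅ ∈ τ_X ✓.
  U = {53}: f^{-1}(U) = {γ, δ} ∉ τ_X ✗.
  U = {54}: f^{-1}(U) = {β} ∉ τ_X ✗.
  U = {52, 53}: f^{-1}(U) = {γ, δ} ∉ τ_X ✗.
  U = {52, 54}: f^{-1}(U) = {β} ∉ τ_X ✗.
  U = {53, 54}: f^{-1}(U) = {β, γ, δ} ∈ τ_X ✓.
  U = {52, 53, 54}: f^{-1}(U) = {β, γ, δ} ∈ τ_X ✓.
Found U = {53} with f^{-1}(U) = {γ, δ} not in τ_X. Therefore f is NOT continuous.


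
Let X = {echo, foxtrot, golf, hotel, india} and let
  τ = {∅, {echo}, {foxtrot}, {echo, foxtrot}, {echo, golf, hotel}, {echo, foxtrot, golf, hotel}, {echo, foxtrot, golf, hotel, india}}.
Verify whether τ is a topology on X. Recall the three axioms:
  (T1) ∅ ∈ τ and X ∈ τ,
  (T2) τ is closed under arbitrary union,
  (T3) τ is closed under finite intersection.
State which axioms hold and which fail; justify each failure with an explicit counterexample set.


τ IS a topology on X.

Axiom (T1): ∅ ∈ τ? Yes; X ∈ τ? Yes.
Axiom (T2/T3): check pairwise unions and intersections of members of τ.
All pairwise intersections and unions checked — each lies in τ. Therefore τ satisfies (T1), (T2), (T3): it IS a topology on X.


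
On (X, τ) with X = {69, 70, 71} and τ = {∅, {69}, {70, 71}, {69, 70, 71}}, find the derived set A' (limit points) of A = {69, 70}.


A' = {71}

For each x ∈ X, list the open sets U ∈ τ with x ∈ U, then check whether U ∩ (A ∖ {x}) ≠ ∅ for every such U.
  x = 69: open {69} ∋ x has {69} ∩ (A ∖ {69}) = ∅, so x is NOT a limit point.
  x = 70: open {70, 71} ∋ x has {70, 71} ∩ (A ∖ {70}) = ∅, so x is NOT a limit point.
  x = 71: opens ∋ x are {70, 71}, {69, 70, 71}; each meets A ∖ {71}, so x IS a limit point.
Collecting: A' = {71}.


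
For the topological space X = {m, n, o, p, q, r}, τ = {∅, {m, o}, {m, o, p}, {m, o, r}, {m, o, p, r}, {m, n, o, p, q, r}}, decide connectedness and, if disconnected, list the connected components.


(X, τ) is connected.

Find clopen sets (U ∈ τ with X ∖ U ∈ τ):
  U = ∅, X ∖ U = {m, n, o, p, q, r} — both open, so U is clopen.
  U = {m, n, o, p, q, r}, X ∖ U = ∅ — both open, so U is clopen.
Only trivial clopens (∅ and X) exist, so (X, τ) is connected.
Compute connected components by grouping points that agree on all clopens:
  component: {m, n, o, p, q, r}


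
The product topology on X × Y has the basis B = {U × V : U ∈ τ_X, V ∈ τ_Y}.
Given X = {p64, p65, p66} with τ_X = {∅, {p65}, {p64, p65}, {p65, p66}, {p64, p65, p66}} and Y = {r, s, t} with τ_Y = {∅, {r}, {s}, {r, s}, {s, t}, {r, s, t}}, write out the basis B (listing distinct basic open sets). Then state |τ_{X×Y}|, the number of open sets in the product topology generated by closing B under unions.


Basis B = {∅ × ∅, {p65} × {r}, {p65} × {s}, {p64, p65} × {r}, {p64, p65} × {s}, {p65} × {r, s}, {p65, p66} × {r}, {p65} × {s, t}, {p65, p66} × {s}, {p64, p65, p66} × {r}, {p64, p65, p66} × {s}, {p65} × {r, s, t}, {p64, p65} × {r, s}, {p64, p65} × {s, t}, {p65, p66} × {r, s}, {p65, p66} × {s, t}, {p64, p65} × {r, s, t}, {p64, p65, p66} × {r, s}, {p64, p65, p66} × {s, t}, {p65, p66} × {r, s, t}, {p64, p65, p66} × {r, s, t}}; |τ_{X×Y}| = 70.

Enumerate products U × V with U ∈ τ_X, V ∈ τ_Y (deduplicated):
  ∅ × ∅ = {} (∅)
  {p65} × {r} = {(p65,r)}
  {p65} × {s} = {(p65,s)}
  {p64, p65} × {r} = {(p64,r), (p65,r)}
  {p64, p65} × {s} = {(p64,s), (p65,s)}
  {p65} × {r, s} = {(p65,r), (p65,s)}
  {p65, p66} × {r} = {(p65,r), (p66,r)}
  {p65} × {s, t} = {(p65,s), (p65,t)}
  {p65, p66} × {s} = {(p65,s), (p66,s)}
  {p64, p65, p66} × {r} = {(p64,r), (p65,r), (p66,r)}
  {p64, p65, p66} × {s} = {(p64,s), (p65,s), (p66,s)}
  {p65} × {r, s, t} = {(p65,r), (p65,s), (p65,t)}
  {p64, p65} × {r, s} = {(p64,r), (p64,s), (p65,r), (p65,s)}
  {p64, p65} × {s, t} = {(p64,s), (p64,t), (p65,s), (p65,t)}
  {p65, p66} × {r, s} = {(p65,r), (p65,s), (p66,r), (p66,s)}
  {p65, p66} × {s, t} = {(p65,s), (p65,t), (p66,s), (p66,t)}
  {p64, p65} × {r, s, t} = {(p64,r), (p64,s), (p64,t), (p65,r), (p65,s), (p65,t)}
  {p64, p65, p66} × {r, s} = {(p64,r), (p64,s), (p65,r), (p65,s), (p66,r), (p66,s)}
  {p64, p65, p66} × {s, t} = {(p64,s), (p64,t), (p65,s), (p65,t), (p66,s), (p66,t)}
  {p65, p66} × {r, s, t} = {(p65,r), (p65,s), (p65,t), (p66,r), (p66,s), (p66,t)}
  {p64, p65, p66} × {r, s, t} = {(p64,r), (p64,s), (p64,t), (p65,r), (p65,s), (p65,t), (p66,r), (p66,s), (p66,t)}
These 21 distinct sets form the basis B.
Close under arbitrary unions to get τ_{X×Y}; counting gives |τ_{X×Y}| = 70.


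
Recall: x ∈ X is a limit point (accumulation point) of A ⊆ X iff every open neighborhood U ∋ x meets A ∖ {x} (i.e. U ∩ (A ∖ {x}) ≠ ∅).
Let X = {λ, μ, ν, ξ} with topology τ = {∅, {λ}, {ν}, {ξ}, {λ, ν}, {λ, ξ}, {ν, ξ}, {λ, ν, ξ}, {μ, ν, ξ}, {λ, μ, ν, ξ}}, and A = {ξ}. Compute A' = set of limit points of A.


A' = {μ}

For each x ∈ X, list the open sets U ∈ τ with x ∈ U, then check whether U ∩ (A ∖ {x}) ≠ ∅ for every such U.
  x = λ: open {λ} ∋ x has {λ} ∩ (A ∖ {λ}) = ∅, so x is NOT a limit point.
  x = μ: opens ∋ x are {μ, ν, ξ}, {λ, μ, ν, ξ}; each meets A ∖ {μ}, so x IS a limit point.
  x = ν: open {ν} ∋ x has {ν} ∩ (A ∖ {ν}) = ∅, so x is NOT a limit point.
  x = ξ: open {ξ} ∋ x has {ξ} ∩ (A ∖ {ξ}) = ∅, so x is NOT a limit point.
Collecting: A' = {μ}.
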